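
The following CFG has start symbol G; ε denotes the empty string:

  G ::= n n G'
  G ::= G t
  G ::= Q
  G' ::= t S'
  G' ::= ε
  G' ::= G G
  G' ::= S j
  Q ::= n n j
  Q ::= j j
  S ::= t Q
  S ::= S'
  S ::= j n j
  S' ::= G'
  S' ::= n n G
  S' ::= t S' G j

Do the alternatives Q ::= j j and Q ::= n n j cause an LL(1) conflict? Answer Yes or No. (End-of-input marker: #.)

FIRST(j j) = { j } and FIRST(n n j) = { n }.
The FIRST sets are disjoint and neither alternative is nullable — no conflict.

No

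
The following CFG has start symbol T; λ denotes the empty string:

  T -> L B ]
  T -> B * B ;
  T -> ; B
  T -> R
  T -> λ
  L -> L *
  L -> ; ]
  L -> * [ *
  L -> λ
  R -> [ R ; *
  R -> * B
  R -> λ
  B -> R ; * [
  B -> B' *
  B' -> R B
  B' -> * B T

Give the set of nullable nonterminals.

Directly nullable (have an λ-production): T, L, R.
No other nonterminal has a production whose RHS symbols are all nullable.

{ L, R, T }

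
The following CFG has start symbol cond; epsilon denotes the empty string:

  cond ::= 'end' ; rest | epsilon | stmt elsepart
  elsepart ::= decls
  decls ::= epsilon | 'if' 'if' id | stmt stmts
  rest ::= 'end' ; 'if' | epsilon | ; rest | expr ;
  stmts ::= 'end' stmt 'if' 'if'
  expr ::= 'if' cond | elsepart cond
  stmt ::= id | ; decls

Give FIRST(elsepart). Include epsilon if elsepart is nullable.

{ 'if', ;, id, epsilon }

From elsepart ::= decls: add FIRST(decls) = { 'if', ;, id, epsilon } (including epsilon since decls is nullable).
Union: FIRST(elsepart) = { 'if', ;, id, epsilon }.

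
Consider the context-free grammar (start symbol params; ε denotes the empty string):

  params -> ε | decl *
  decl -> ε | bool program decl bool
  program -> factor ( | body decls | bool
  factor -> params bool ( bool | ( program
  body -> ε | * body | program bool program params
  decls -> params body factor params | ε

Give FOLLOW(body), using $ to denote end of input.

In program -> body decls: add FIRST(decls)\{ε} = { (, *, bool }.
  Since decls is nullable, also add FOLLOW(program) = { (, *, bool }.
In body -> * body: body is at the end, add FOLLOW(body) = { (, *, bool }.
In decls -> params body factor params: add FIRST(factor params) = { (, *, bool }.
Union: FOLLOW(body) = { (, *, bool }.

{ (, *, bool }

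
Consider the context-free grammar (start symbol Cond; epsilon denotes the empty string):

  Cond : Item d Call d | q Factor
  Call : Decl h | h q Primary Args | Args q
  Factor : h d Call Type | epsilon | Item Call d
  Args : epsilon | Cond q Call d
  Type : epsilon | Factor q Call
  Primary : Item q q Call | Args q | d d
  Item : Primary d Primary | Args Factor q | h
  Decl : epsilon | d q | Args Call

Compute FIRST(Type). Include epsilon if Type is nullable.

Type : epsilon contributes epsilon.
From Type : Factor q Call: Factor nullable, take FIRST(Factor) ∪ {q} = { d, h, q }.
Union: FIRST(Type) = { d, h, q, epsilon }.

{ d, h, q, epsilon }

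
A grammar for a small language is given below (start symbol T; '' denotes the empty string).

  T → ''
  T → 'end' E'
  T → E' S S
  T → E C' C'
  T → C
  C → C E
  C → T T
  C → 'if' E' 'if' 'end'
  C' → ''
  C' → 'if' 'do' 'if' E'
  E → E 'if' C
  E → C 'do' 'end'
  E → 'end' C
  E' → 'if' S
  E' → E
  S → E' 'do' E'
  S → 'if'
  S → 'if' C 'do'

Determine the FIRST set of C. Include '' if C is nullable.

{ 'do', 'end', 'if', '' }

From C → C E: C nullable, take FIRST(C) ∪ FIRST(E) = { 'do', 'end', 'if' }.
From C → T T: T, T nullable, take FIRST(T) ∪ FIRST(T) = { 'do', 'end', 'if' }; also '' since the whole RHS is nullable.
C → 'if' E' 'if' 'end' contributes {'if'}.
Union: FIRST(C) = { 'do', 'end', 'if', '' }.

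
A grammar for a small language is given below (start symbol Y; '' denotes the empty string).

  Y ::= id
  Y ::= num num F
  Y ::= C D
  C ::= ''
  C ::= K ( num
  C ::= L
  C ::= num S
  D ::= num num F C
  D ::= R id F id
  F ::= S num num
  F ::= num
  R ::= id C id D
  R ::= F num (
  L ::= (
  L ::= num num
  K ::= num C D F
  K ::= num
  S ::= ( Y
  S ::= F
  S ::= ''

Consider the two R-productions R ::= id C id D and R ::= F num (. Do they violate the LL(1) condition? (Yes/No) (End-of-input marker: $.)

No

FIRST(id C id D) = { id } and FIRST(F num () = { (, num }.
The FIRST sets are disjoint and neither alternative is nullable — no conflict.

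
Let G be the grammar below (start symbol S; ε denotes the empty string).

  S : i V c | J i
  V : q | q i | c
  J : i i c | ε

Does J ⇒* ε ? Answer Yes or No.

J has an ε-production, so J ⇒ ε.

Yes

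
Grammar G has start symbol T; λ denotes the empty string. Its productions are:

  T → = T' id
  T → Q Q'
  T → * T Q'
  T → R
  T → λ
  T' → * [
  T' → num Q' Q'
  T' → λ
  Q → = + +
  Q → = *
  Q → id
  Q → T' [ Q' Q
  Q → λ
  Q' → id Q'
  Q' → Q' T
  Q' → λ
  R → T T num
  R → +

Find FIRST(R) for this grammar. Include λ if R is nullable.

{ *, +, =, [, id, num }

From R → T T num: T, T nullable, take FIRST(T) ∪ FIRST(T) ∪ {num} = { *, +, =, [, id, num }.
R → + contributes {+}.
Union: FIRST(R) = { *, +, =, [, id, num }.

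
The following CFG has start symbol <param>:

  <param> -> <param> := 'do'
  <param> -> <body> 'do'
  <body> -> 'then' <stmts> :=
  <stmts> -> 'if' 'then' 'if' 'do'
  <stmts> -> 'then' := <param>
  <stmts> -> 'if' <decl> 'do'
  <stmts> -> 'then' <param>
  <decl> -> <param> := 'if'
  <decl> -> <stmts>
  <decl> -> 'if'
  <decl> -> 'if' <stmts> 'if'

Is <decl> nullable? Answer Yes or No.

No

No nonterminal in this grammar is nullable.
No production of <decl> has an RHS whose symbols are all nullable, so <decl> is not nullable.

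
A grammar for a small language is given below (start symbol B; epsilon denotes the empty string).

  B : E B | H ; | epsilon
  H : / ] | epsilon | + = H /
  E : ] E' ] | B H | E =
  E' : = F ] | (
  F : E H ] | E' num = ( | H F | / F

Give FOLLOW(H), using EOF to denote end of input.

{ EOF, (, +, /, ;, =, ] }

In B : H ;: add FIRST(;) = { ; }.
In H : + = H /: add FIRST(/) = { / }.
In E : B H: H is at the end, add FOLLOW(E) = { EOF, +, /, ;, =, ] }.
In F : E H ]: add FIRST(]) = { ] }.
In F : H F: add FIRST(F) = { (, +, /, ;, =, ] }.
Union: FOLLOW(H) = { EOF, (, +, /, ;, =, ] }.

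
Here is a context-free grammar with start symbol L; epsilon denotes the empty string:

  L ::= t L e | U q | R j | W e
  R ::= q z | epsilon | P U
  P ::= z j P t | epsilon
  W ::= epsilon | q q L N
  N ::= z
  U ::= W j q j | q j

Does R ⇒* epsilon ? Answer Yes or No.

Yes

R has an epsilon-production, so R ⇒ epsilon.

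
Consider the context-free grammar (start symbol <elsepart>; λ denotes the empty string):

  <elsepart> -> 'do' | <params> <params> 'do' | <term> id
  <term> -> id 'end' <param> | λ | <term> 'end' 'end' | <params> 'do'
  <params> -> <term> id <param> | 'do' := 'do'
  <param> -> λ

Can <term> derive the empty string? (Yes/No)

<term> has an λ-production, so <term> ⇒ λ.

Yes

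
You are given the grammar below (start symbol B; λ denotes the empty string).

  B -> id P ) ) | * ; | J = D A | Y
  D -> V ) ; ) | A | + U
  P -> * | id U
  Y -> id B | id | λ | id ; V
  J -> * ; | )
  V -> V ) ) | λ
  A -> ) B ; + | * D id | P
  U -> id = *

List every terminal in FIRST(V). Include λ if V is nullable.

From V -> V ) ): V nullable, take FIRST(V) ∪ {)} = { ) }.
V -> λ contributes λ.
Union: FIRST(V) = { ), λ }.

{ ), λ }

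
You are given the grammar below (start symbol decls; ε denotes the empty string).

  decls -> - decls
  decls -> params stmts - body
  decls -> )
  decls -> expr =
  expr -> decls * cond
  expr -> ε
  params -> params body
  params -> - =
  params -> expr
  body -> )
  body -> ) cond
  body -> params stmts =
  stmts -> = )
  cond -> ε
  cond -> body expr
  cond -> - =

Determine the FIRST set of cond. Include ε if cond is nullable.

{ ), -, =, ε }

cond -> ε contributes ε.
From cond -> body expr: add FIRST(body) = { ), -, = }.
cond -> - = contributes {-}.
Union: FIRST(cond) = { ), -, =, ε }.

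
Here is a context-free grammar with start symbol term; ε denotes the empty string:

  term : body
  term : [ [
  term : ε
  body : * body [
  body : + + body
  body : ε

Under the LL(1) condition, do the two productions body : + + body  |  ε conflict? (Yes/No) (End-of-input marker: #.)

No

FIRST(+ + body) = { + } and FIRST(ε) = { ε }.
The second is nullable but FOLLOW(body) = { #, [ } is disjoint from FIRST of the first.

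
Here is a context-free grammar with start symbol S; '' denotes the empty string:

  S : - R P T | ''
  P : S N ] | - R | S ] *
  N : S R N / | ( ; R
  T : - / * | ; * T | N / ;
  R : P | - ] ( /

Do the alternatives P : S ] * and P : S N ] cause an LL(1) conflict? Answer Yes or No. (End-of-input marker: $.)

Yes

FIRST(S ] *) = { -, ] } and FIRST(S N ]) = { (, -, ] }.
Both contain -, so the two alternatives are not disjoint — LL(1) conflict.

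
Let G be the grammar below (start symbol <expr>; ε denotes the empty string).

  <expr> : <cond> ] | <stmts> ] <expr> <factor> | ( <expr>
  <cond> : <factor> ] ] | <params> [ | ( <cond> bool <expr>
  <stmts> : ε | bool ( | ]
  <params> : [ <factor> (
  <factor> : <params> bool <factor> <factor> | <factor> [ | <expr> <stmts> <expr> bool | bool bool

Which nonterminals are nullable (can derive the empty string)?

{ <stmts> }

Directly nullable (have an ε-production): <stmts>.
No other nonterminal has a production whose RHS symbols are all nullable.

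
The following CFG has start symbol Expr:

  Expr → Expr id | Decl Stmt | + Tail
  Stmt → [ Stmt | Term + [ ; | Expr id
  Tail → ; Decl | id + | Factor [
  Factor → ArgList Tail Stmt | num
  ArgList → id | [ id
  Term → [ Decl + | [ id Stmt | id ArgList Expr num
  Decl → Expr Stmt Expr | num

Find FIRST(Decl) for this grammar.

From Decl → Expr Stmt Expr: add FIRST(Expr) = { +, num }.
Decl → num contributes {num}.
Union: FIRST(Decl) = { +, num }.

{ +, num }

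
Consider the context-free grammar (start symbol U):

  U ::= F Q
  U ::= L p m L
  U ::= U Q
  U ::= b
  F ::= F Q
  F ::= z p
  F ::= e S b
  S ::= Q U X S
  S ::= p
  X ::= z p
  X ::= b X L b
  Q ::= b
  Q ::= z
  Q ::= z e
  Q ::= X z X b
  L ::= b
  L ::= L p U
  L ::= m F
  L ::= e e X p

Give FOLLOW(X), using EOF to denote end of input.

In S ::= Q U X S: add FIRST(S) = { b, p, z }.
In X ::= b X L b: add FIRST(L b) = { b, e, m }.
In Q ::= X z X b: add FIRST(z X b) = { z }.
In Q ::= X z X b: add FIRST(b) = { b }.
In L ::= e e X p: add FIRST(p) = { p }.
Union: FOLLOW(X) = { b, e, m, p, z }.

{ b, e, m, p, z }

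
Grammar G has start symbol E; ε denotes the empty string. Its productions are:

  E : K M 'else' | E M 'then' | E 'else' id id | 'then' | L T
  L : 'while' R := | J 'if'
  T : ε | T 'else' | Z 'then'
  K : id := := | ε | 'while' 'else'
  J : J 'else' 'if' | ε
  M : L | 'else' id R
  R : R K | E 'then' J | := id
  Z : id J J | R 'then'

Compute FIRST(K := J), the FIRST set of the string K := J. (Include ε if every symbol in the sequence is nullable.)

{ 'while', :=, id }

Add FIRST(K)\{ε} = { 'while', id }; K is nullable, continue.
:= is a terminal; add {:=} and stop.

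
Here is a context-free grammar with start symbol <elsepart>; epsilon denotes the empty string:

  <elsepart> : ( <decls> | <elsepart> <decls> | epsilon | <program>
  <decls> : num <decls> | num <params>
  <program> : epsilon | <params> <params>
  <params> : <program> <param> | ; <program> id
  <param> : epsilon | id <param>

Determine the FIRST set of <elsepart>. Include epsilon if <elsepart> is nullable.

<elsepart> : ( <decls> contributes {(}.
From <elsepart> : <elsepart> <decls>: <elsepart> nullable, take FIRST(<elsepart>) ∪ FIRST(<decls>) = { (, ;, id, num }.
<elsepart> : epsilon contributes epsilon.
From <elsepart> : <program>: add FIRST(<program>) = { ;, id, epsilon } (including epsilon since <program> is nullable).
Union: FIRST(<elsepart>) = { (, ;, id, num, epsilon }.

{ (, ;, id, num, epsilon }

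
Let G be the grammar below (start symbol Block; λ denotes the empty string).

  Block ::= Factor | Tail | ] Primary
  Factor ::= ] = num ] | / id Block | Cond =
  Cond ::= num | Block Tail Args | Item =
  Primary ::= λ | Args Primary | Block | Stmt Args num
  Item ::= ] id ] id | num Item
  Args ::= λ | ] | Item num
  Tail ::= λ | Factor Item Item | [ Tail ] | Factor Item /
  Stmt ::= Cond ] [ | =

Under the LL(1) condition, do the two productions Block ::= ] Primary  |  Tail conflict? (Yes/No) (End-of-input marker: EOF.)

FIRST(] Primary) = { ] } and FIRST(Tail) = { /, =, [, ], num, λ }.
Both contain ], so the two alternatives are not disjoint — LL(1) conflict.

Yes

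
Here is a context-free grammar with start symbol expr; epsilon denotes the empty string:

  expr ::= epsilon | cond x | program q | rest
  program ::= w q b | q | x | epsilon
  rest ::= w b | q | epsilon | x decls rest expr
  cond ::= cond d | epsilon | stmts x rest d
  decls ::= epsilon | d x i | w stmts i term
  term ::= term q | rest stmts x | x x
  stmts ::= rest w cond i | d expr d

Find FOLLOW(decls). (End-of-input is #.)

{ #, d, q, w, x }

In rest ::= x decls rest expr: add FIRST(rest expr)\{epsilon} = { d, q, w, x }.
  Since rest expr is nullable, also add FOLLOW(rest) = { #, d, q, w, x }.
Union: FOLLOW(decls) = { #, d, q, w, x }.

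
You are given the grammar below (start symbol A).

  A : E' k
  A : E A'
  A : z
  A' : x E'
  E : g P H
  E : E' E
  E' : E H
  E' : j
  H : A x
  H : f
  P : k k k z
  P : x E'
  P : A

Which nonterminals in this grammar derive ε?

{ } (none)

No nonterminal has an empty production or an RHS whose symbols are all nullable.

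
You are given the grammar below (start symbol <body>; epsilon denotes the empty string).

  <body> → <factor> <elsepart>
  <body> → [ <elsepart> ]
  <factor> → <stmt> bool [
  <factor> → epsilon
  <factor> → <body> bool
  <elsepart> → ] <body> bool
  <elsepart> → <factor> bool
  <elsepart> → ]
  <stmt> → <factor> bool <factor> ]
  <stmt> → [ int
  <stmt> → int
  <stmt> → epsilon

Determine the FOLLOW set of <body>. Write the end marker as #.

{ #, bool }

<body> is the start symbol, so # ∈ FOLLOW(<body>).
In <factor> → <body> bool: add FIRST(bool) = { bool }.
In <elsepart> → ] <body> bool: add FIRST(bool) = { bool }.
Union: FOLLOW(<body>) = { #, bool }.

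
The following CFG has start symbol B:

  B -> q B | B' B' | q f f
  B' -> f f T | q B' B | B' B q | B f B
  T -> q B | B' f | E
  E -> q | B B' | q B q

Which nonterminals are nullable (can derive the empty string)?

No nonterminal has an empty production or an RHS whose symbols are all nullable.

{ } (none)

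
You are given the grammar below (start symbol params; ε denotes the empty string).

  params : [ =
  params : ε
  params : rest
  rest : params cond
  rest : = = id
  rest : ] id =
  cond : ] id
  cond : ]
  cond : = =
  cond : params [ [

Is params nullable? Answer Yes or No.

Yes

params has an ε-production, so params ⇒ ε.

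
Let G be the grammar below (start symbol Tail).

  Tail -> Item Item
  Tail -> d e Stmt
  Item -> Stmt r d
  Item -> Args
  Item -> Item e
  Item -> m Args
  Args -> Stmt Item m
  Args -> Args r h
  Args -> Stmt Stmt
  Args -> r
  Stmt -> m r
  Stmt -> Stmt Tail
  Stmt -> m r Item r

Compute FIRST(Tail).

From Tail -> Item Item: add FIRST(Item) = { m, r }.
Tail -> d e Stmt contributes {d}.
Union: FIRST(Tail) = { d, m, r }.

{ d, m, r }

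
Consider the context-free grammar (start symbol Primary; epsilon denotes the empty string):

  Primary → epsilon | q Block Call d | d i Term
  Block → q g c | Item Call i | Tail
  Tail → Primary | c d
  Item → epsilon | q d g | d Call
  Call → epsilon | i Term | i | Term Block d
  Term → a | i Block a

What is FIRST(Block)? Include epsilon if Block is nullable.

{ a, c, d, i, q, epsilon }

Block → q g c contributes {q}.
From Block → Item Call i: Item, Call nullable, take FIRST(Item) ∪ FIRST(Call) ∪ {i} = { a, d, i, q }.
From Block → Tail: add FIRST(Tail) = { c, d, q, epsilon } (including epsilon since Tail is nullable).
Union: FIRST(Block) = { a, c, d, i, q, epsilon }.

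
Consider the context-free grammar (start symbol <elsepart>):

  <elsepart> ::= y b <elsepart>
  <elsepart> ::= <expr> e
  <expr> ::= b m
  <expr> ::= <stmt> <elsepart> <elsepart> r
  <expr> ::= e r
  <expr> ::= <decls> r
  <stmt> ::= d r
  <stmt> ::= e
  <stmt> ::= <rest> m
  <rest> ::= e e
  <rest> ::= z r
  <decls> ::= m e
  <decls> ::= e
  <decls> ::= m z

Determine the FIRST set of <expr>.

{ b, d, e, m, z }

<expr> ::= b m contributes {b}.
From <expr> ::= <stmt> <elsepart> <elsepart> r: add FIRST(<stmt>) = { d, e, z }.
<expr> ::= e r contributes {e}.
From <expr> ::= <decls> r: add FIRST(<decls>) = { e, m }.
Union: FIRST(<expr>) = { b, d, e, m, z }.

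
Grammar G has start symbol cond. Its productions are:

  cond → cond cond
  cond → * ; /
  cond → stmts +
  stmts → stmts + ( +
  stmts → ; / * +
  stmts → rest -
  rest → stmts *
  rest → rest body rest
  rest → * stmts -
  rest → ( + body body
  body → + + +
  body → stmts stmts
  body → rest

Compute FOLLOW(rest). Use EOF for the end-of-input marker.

In stmts → rest -: add FIRST(-) = { - }.
In rest → rest body rest: add FIRST(body rest) = { (, *, +, ; }.
In rest → rest body rest: rest is at the end, add FOLLOW(rest) = { (, *, +, -, ; }.
In body → rest: rest is at the end, add FOLLOW(body) = { (, *, +, -, ; }.
Union: FOLLOW(rest) = { (, *, +, -, ; }.

{ (, *, +, -, ; }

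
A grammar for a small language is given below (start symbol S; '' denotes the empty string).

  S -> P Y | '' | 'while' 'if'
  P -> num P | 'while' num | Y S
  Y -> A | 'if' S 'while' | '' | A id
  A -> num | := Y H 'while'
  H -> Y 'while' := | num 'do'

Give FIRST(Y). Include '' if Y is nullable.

{ 'if', :=, num, '' }

From Y -> A: add FIRST(A) = { :=, num }.
Y -> 'if' S 'while' contributes {'if'}.
Y -> '' contributes ''.
From Y -> A id: add FIRST(A) = { :=, num }.
Union: FIRST(Y) = { 'if', :=, num, '' }.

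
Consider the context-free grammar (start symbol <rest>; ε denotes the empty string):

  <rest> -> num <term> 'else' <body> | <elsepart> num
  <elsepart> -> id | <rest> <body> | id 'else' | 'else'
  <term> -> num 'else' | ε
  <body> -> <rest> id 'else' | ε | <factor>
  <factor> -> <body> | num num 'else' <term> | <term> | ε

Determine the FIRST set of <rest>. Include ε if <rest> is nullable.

{ 'else', id, num }

<rest> -> num <term> 'else' <body> contributes {num}.
From <rest> -> <elsepart> num: add FIRST(<elsepart>) = { 'else', id, num }.
Union: FIRST(<rest>) = { 'else', id, num }.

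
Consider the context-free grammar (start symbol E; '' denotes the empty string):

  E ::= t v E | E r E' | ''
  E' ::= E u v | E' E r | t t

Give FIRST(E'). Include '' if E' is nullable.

{ r, t, u }

From E' ::= E u v: E nullable, take FIRST(E) ∪ {u} = { r, t, u }.
From E' ::= E' E r: add FIRST(E') = { r, t, u }.
E' ::= t t contributes {t}.
Union: FIRST(E') = { r, t, u }.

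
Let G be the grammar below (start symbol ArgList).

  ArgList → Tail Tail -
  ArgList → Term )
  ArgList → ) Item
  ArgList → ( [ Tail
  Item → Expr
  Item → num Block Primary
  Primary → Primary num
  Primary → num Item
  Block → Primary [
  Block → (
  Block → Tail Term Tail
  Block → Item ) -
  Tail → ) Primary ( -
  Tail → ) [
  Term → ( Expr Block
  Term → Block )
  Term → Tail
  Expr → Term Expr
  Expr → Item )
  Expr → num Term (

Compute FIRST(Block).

{ (, ), num }

From Block → Primary [: add FIRST(Primary) = { num }.
Block → ( contributes {(}.
From Block → Tail Term Tail: add FIRST(Tail) = { ) }.
From Block → Item ) -: add FIRST(Item) = { (, ), num }.
Union: FIRST(Block) = { (, ), num }.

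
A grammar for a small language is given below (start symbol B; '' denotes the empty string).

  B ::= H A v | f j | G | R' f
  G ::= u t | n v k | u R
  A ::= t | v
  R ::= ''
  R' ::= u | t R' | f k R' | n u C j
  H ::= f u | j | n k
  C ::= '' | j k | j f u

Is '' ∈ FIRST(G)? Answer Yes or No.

No

Nullable nonterminals: C, R.
No production of G has an RHS whose symbols are all nullable, so G is not nullable.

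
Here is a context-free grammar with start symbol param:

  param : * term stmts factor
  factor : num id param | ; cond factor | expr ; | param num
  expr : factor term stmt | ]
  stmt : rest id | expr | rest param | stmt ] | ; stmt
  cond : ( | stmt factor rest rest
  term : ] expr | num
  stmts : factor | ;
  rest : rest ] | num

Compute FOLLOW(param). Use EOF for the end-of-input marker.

{ EOF, *, ;, ], num }

param is the start symbol, so EOF ∈ FOLLOW(param).
In factor : num id param: param is at the end, add FOLLOW(factor) = { EOF, *, ;, ], num }.
In factor : param num: add FIRST(num) = { num }.
In stmt : rest param: param is at the end, add FOLLOW(stmt) = { *, ;, ], num }.
Union: FOLLOW(param) = { EOF, *, ;, ], num }.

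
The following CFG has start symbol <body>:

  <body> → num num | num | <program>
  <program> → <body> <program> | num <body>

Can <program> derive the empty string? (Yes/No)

No

No nonterminal in this grammar is nullable.
No production of <program> has an RHS whose symbols are all nullable, so <program> is not nullable.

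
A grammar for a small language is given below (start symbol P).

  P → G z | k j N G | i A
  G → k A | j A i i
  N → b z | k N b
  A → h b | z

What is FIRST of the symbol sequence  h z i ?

h is a terminal; add {h} and stop.

{ h }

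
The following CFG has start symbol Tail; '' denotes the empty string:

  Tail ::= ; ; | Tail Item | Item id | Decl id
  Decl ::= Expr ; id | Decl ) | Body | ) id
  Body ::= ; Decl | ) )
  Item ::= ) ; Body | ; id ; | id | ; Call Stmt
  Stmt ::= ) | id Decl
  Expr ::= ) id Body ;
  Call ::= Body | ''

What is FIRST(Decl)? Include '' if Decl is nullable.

From Decl ::= Expr ; id: add FIRST(Expr) = { ) }.
From Decl ::= Decl ): add FIRST(Decl) = { ), ; }.
From Decl ::= Body: add FIRST(Body) = { ), ; }.
Decl ::= ) id contributes {)}.
Union: FIRST(Decl) = { ), ; }.

{ ), ; }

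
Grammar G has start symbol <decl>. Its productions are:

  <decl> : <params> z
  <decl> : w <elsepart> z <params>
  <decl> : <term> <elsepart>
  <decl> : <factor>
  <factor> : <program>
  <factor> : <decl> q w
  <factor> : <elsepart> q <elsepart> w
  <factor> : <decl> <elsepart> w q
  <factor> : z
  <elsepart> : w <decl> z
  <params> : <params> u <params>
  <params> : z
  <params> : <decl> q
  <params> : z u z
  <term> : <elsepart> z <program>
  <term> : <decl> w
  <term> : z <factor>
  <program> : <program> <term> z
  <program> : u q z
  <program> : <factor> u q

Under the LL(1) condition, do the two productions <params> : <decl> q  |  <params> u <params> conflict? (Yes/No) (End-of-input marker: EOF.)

FIRST(<decl> q) = { u, w, z } and FIRST(<params> u <params>) = { u, w, z }.
Both contain u, so the two alternatives are not disjoint — LL(1) conflict.

Yes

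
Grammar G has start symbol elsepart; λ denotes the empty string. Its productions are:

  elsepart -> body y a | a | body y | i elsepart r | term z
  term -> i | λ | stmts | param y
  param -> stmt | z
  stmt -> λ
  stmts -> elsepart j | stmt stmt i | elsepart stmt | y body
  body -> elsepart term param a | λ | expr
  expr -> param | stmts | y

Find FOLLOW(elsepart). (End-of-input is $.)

{ $, a, i, j, r, y, z }

elsepart is the start symbol, so $ ∈ FOLLOW(elsepart).
In elsepart -> i elsepart r: add FIRST(r) = { r }.
In stmts -> elsepart j: add FIRST(j) = { j }.
In stmts -> elsepart stmt: add FIRST(stmt)\{λ} = {  }.
  Since stmt is nullable, also add FOLLOW(stmts) = { a, y, z }.
In body -> elsepart term param a: add FIRST(term param a) = { a, i, y, z }.
Union: FOLLOW(elsepart) = { $, a, i, j, r, y, z }.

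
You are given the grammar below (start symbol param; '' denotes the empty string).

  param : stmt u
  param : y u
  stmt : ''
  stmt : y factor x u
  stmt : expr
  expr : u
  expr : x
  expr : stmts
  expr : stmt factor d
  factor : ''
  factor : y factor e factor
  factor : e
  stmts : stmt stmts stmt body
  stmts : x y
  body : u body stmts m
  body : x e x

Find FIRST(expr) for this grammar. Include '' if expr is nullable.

{ d, e, u, x, y }

expr : u contributes {u}.
expr : x contributes {x}.
From expr : stmts: add FIRST(stmts) = { d, e, u, x, y }.
From expr : stmt factor d: stmt, factor nullable, take FIRST(stmt) ∪ FIRST(factor) ∪ {d} = { d, e, u, x, y }.
Union: FIRST(expr) = { d, e, u, x, y }.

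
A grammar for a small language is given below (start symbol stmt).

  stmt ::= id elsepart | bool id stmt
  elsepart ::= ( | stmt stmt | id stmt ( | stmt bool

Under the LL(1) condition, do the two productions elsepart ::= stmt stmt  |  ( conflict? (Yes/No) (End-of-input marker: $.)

No

FIRST(stmt stmt) = { bool, id } and FIRST(() = { ( }.
The FIRST sets are disjoint and neither alternative is nullable — no conflict.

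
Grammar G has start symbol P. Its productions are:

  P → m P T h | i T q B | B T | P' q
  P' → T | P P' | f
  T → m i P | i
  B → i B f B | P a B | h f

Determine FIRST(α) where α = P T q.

Add FIRST(P) = { f, h, i, m }; P is not nullable, stop.

{ f, h, i, m }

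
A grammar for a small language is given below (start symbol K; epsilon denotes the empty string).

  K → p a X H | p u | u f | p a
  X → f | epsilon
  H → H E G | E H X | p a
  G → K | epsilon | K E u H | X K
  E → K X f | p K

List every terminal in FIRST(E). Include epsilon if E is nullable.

{ p, u }

From E → K X f: add FIRST(K) = { p, u }.
E → p K contributes {p}.
Union: FIRST(E) = { p, u }.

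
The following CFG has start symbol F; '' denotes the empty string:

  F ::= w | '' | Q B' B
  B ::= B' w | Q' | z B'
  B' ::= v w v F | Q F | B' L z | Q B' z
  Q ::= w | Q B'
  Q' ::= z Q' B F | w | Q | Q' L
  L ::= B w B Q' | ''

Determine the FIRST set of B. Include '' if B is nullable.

From B ::= B' w: add FIRST(B') = { v, w }.
From B ::= Q': add FIRST(Q') = { w, z }.
B ::= z B' contributes {z}.
Union: FIRST(B) = { v, w, z }.

{ v, w, z }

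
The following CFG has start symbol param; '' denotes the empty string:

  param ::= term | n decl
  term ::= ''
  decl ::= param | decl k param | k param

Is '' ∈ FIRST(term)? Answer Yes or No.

term has an ''-production, so term ⇒ ''.

Yes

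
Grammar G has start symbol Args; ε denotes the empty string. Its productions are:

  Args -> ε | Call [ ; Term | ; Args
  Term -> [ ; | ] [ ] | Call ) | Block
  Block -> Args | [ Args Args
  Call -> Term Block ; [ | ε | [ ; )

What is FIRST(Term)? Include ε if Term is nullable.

Term -> [ ; contributes {[}.
Term -> ] [ ] contributes {]}.
From Term -> Call ): Call nullable, take FIRST(Call) ∪ {)} = { ), ;, [, ] }.
From Term -> Block: add FIRST(Block) = { ), ;, [, ], ε } (including ε since Block is nullable).
Union: FIRST(Term) = { ), ;, [, ], ε }.

{ ), ;, [, ], ε }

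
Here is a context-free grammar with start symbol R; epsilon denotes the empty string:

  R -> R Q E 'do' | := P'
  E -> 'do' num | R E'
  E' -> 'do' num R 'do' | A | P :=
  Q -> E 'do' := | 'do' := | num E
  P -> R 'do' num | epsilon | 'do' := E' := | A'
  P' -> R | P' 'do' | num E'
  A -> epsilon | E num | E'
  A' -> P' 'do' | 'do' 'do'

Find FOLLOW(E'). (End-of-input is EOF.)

{ EOF, 'do', :=, num }

In E -> R E': E' is at the end, add FOLLOW(E) = { 'do', :=, num }.
In P -> 'do' := E' :=: add FIRST(:=) = { := }.
In P' -> num E': E' is at the end, add FOLLOW(P') = { EOF, 'do', :=, num }.
In A -> E': E' is at the end, add FOLLOW(A) = { EOF, 'do', :=, num }.
Union: FOLLOW(E') = { EOF, 'do', :=, num }.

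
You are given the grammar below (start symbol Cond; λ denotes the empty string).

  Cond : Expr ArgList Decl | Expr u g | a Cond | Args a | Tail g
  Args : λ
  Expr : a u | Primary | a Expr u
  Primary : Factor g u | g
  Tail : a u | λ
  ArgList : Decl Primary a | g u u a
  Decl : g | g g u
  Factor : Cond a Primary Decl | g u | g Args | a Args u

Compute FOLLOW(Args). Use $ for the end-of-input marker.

{ a, g, u }

In Cond : Args a: add FIRST(a) = { a }.
In Factor : g Args: Args is at the end, add FOLLOW(Factor) = { g }.
In Factor : a Args u: add FIRST(u) = { u }.
Union: FOLLOW(Args) = { a, g, u }.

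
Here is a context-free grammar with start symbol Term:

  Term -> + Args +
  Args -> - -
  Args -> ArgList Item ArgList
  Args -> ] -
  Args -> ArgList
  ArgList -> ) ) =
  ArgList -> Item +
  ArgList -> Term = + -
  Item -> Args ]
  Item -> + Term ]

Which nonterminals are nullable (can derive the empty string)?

No nonterminal has an empty production or an RHS whose symbols are all nullable.

{ } (none)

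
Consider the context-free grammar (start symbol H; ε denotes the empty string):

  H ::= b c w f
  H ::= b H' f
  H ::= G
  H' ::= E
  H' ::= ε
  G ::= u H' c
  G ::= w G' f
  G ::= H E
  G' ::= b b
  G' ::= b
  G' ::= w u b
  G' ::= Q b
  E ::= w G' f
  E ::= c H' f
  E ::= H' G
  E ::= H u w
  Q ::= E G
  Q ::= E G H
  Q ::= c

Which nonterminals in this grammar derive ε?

Directly nullable (have an ε-production): H'.
No other nonterminal has a production whose RHS symbols are all nullable.

{ H' }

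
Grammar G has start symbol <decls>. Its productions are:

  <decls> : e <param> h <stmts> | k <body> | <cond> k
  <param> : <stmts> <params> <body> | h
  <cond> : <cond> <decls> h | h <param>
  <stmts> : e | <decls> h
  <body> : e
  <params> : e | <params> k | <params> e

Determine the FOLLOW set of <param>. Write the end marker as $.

{ e, h, k }

In <decls> : e <param> h <stmts>: add FIRST(h <stmts>) = { h }.
In <cond> : h <param>: <param> is at the end, add FOLLOW(<cond>) = { e, h, k }.
Union: FOLLOW(<param>) = { e, h, k }.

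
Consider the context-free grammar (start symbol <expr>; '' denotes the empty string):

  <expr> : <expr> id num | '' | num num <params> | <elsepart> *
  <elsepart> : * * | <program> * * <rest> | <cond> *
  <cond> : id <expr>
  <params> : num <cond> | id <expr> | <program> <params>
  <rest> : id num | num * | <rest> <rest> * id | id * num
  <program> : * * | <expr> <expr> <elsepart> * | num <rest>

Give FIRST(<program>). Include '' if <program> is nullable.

{ *, id, num }

<program> : * * contributes {*}.
From <program> : <expr> <expr> <elsepart> *: <expr>, <expr> nullable, take FIRST(<expr>) ∪ FIRST(<expr>) ∪ FIRST(<elsepart>) = { *, id, num }.
<program> : num <rest> contributes {num}.
Union: FIRST(<program>) = { *, id, num }.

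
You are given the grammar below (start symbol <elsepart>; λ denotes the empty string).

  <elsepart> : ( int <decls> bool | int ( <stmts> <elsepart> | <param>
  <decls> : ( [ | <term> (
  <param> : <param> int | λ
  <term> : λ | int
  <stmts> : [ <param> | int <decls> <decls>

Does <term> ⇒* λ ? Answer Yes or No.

<term> has an λ-production, so <term> ⇒ λ.

Yes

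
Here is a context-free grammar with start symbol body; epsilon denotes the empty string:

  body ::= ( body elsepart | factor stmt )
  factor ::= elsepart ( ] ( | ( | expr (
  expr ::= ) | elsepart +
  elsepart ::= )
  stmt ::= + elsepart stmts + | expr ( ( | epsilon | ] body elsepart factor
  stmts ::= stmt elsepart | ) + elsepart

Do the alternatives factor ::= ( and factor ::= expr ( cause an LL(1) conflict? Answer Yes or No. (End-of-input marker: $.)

No

FIRST(() = { ( } and FIRST(expr () = { ) }.
The FIRST sets are disjoint and neither alternative is nullable — no conflict.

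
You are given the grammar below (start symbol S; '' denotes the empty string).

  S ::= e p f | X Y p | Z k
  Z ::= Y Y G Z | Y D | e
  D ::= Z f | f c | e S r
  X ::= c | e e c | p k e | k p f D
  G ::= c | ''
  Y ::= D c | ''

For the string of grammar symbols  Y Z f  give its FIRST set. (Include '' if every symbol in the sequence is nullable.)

Add FIRST(Y)\{''} = { c, e, f }; Y is nullable, continue.
Add FIRST(Z) = { c, e, f }; Z is not nullable, stop.

{ c, e, f }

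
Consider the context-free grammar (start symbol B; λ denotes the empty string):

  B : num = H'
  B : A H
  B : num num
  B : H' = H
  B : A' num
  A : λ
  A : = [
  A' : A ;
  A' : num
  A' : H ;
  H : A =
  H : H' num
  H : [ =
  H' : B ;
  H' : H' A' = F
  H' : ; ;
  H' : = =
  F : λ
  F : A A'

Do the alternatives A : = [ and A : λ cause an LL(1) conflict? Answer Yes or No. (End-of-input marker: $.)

FIRST(= [) = { = } and FIRST(λ) = { λ }.
The second alternative is nullable and FOLLOW(A) = { ;, =, [, num } shares = with FIRST of the first — conflict.

Yes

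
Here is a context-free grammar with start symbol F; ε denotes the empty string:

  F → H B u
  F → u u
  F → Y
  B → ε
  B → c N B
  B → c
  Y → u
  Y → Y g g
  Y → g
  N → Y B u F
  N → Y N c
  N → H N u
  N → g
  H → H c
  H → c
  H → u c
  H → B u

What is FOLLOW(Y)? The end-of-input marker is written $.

In F → Y: Y is at the end, add FOLLOW(F) = { $, c, u }.
In Y → Y g g: add FIRST(g g) = { g }.
In N → Y B u F: add FIRST(B u F) = { c, u }.
In N → Y N c: add FIRST(N c) = { c, g, u }.
Union: FOLLOW(Y) = { $, c, g, u }.

{ $, c, g, u }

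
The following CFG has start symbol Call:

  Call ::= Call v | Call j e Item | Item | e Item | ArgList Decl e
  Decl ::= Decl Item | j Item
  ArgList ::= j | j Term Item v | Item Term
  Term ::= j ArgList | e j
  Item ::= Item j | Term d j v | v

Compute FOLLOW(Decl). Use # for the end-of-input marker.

{ e, j, v }

In Call ::= ArgList Decl e: add FIRST(e) = { e }.
In Decl ::= Decl Item: add FIRST(Item) = { e, j, v }.
Union: FOLLOW(Decl) = { e, j, v }.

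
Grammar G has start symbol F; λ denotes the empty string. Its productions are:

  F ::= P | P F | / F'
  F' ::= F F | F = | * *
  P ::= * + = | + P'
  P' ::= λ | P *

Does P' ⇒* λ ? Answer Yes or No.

P' has an λ-production, so P' ⇒ λ.

Yes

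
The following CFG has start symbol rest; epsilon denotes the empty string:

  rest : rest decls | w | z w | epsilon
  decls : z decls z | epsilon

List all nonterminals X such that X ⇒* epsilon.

Directly nullable (have an epsilon-production): rest, decls.

{ decls, rest }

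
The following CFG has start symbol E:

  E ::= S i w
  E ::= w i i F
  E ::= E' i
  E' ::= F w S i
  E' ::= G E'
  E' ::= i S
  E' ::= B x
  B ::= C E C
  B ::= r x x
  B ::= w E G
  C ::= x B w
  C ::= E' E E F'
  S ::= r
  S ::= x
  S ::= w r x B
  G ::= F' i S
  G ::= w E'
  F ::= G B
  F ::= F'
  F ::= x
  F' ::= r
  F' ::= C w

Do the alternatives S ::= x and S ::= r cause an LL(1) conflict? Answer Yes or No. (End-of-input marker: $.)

FIRST(x) = { x } and FIRST(r) = { r }.
The FIRST sets are disjoint and neither alternative is nullable — no conflict.

No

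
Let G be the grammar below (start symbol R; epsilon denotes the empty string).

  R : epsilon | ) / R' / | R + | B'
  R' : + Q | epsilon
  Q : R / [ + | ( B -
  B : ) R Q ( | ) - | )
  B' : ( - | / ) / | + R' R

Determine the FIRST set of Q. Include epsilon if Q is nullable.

From Q : R / [ +: R nullable, take FIRST(R) ∪ {/} = { (, ), +, / }.
Q : ( B - contributes {(}.
Union: FIRST(Q) = { (, ), +, / }.

{ (, ), +, / }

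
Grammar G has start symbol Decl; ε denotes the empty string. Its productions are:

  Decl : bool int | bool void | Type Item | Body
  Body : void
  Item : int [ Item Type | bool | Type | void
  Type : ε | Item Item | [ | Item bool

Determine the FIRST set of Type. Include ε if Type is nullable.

{ [, bool, int, void, ε }

Type : ε contributes ε.
From Type : Item Item: Item, Item nullable, take FIRST(Item) ∪ FIRST(Item) = { [, bool, int, void }; also ε since the whole RHS is nullable.
Type : [ contributes {[}.
From Type : Item bool: Item nullable, take FIRST(Item) ∪ {bool} = { [, bool, int, void }.
Union: FIRST(Type) = { [, bool, int, void, ε }.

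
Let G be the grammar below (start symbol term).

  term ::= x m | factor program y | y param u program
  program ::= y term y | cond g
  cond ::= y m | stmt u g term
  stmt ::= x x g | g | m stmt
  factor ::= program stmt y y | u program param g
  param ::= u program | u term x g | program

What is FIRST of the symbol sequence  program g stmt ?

{ g, m, x, y }

Add FIRST(program) = { g, m, x, y }; program is not nullable, stop.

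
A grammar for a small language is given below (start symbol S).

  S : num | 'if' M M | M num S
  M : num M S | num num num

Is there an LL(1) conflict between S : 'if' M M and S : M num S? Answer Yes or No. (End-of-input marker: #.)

FIRST('if' M M) = { 'if' } and FIRST(M num S) = { num }.
The FIRST sets are disjoint and neither alternative is nullable — no conflict.

No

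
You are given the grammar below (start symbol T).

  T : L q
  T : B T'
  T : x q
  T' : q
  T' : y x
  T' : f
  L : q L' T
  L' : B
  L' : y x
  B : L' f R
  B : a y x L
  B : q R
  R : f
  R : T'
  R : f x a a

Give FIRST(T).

From T : L q: add FIRST(L) = { q }.
From T : B T': add FIRST(B) = { a, q, y }.
T : x q contributes {x}.
Union: FIRST(T) = { a, q, x, y }.

{ a, q, x, y }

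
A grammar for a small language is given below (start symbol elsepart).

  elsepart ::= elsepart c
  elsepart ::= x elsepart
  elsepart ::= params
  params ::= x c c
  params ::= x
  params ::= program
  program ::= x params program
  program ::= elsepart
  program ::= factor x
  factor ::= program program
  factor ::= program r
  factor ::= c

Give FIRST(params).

{ c, x }

params ::= x c c contributes {x}.
params ::= x contributes {x}.
From params ::= program: add FIRST(program) = { c, x }.
Union: FIRST(params) = { c, x }.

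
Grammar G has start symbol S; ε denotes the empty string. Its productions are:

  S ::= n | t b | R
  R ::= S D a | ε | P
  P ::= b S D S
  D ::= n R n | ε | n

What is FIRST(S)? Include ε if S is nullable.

S ::= n contributes {n}.
S ::= t b contributes {t}.
From S ::= R: add FIRST(R) = { a, b, n, t, ε } (including ε since R is nullable).
Union: FIRST(S) = { a, b, n, t, ε }.

{ a, b, n, t, ε }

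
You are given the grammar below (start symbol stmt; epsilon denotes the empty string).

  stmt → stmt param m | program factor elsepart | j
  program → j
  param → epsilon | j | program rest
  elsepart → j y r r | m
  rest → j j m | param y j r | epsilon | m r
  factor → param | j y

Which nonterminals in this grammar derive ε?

{ factor, param, rest }

Directly nullable (have an epsilon-production): param, rest.
factor → param with every symbol nullable, so factor is nullable.
No other nonterminal has a production whose RHS symbols are all nullable.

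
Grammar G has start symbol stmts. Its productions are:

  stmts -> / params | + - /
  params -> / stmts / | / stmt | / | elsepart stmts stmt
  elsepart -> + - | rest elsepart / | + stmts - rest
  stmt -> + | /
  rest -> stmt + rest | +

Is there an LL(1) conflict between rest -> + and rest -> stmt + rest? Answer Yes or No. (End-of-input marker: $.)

Yes

FIRST(+) = { + } and FIRST(stmt + rest) = { +, / }.
Both contain +, so the two alternatives are not disjoint — LL(1) conflict.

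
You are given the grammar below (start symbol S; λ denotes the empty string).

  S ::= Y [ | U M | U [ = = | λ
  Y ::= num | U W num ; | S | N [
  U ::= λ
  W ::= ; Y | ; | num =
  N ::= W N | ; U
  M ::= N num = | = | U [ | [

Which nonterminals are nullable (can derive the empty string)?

{ S, U, Y }

Directly nullable (have an λ-production): S, U.
Y ::= S with every symbol nullable, so Y is nullable.
No other nonterminal has a production whose RHS symbols are all nullable.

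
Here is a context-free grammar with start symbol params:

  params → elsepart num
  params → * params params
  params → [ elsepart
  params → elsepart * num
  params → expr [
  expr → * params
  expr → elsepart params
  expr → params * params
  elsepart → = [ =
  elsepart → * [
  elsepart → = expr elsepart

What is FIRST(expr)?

{ *, =, [ }

expr → * params contributes {*}.
From expr → elsepart params: add FIRST(elsepart) = { *, = }.
From expr → params * params: add FIRST(params) = { *, =, [ }.
Union: FIRST(expr) = { *, =, [ }.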